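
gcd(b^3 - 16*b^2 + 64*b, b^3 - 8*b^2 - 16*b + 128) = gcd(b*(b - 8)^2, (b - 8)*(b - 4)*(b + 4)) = b - 8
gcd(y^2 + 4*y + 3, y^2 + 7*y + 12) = y + 3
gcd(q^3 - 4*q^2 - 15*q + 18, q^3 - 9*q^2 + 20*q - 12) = q^2 - 7*q + 6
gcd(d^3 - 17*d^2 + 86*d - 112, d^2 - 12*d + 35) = d - 7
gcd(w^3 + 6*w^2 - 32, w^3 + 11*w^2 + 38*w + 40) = w + 4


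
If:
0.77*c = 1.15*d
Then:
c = 1.49350649350649*d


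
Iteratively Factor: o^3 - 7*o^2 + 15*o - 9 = (o - 3)*(o^2 - 4*o + 3) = (o - 3)^2*(o - 1)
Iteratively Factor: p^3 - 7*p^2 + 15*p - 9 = (p - 3)*(p^2 - 4*p + 3) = (p - 3)*(p - 1)*(p - 3)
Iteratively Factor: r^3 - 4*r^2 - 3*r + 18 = (r - 3)*(r^2 - r - 6) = (r - 3)*(r + 2)*(r - 3)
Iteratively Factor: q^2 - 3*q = (q - 3)*(q)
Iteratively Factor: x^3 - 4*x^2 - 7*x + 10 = (x - 5)*(x^2 + x - 2) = (x - 5)*(x + 2)*(x - 1)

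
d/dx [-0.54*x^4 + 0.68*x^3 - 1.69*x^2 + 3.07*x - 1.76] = -2.16*x^3 + 2.04*x^2 - 3.38*x + 3.07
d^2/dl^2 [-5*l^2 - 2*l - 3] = -10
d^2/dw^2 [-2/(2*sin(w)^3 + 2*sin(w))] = (9*sin(w)^3 - 10*sin(w) - 5/sin(w) - 2/sin(w)^3)/(sin(w)^2 + 1)^3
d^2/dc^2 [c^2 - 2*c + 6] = 2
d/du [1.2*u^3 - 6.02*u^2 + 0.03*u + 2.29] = 3.6*u^2 - 12.04*u + 0.03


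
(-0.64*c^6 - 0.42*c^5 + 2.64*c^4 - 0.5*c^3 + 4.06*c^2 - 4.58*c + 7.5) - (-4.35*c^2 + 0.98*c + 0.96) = -0.64*c^6 - 0.42*c^5 + 2.64*c^4 - 0.5*c^3 + 8.41*c^2 - 5.56*c + 6.54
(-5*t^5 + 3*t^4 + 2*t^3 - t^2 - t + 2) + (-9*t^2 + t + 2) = -5*t^5 + 3*t^4 + 2*t^3 - 10*t^2 + 4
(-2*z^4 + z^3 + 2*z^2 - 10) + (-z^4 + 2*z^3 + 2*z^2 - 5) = -3*z^4 + 3*z^3 + 4*z^2 - 15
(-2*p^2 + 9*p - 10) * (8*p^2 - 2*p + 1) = -16*p^4 + 76*p^3 - 100*p^2 + 29*p - 10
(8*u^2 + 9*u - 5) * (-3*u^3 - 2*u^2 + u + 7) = -24*u^5 - 43*u^4 + 5*u^3 + 75*u^2 + 58*u - 35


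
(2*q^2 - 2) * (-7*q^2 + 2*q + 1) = -14*q^4 + 4*q^3 + 16*q^2 - 4*q - 2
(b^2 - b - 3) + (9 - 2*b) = b^2 - 3*b + 6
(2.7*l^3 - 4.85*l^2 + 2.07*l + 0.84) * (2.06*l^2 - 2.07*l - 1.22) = 5.562*l^5 - 15.58*l^4 + 11.0097*l^3 + 3.3625*l^2 - 4.2642*l - 1.0248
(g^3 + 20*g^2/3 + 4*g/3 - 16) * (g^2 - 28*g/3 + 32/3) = g^5 - 8*g^4/3 - 452*g^3/9 + 128*g^2/3 + 1472*g/9 - 512/3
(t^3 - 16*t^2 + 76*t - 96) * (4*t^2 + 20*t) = 4*t^5 - 44*t^4 - 16*t^3 + 1136*t^2 - 1920*t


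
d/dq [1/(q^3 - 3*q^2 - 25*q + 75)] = (-3*q^2 + 6*q + 25)/(q^3 - 3*q^2 - 25*q + 75)^2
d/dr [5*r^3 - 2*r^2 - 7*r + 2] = 15*r^2 - 4*r - 7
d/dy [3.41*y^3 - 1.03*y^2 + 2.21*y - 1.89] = 10.23*y^2 - 2.06*y + 2.21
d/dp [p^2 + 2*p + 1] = 2*p + 2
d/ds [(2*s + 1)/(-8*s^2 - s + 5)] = (-16*s^2 - 2*s + (2*s + 1)*(16*s + 1) + 10)/(8*s^2 + s - 5)^2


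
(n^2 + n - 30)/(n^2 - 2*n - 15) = (n + 6)/(n + 3)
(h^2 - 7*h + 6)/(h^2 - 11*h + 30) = (h - 1)/(h - 5)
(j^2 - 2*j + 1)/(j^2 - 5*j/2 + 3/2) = 2*(j - 1)/(2*j - 3)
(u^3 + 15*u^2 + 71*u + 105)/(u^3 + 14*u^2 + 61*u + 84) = (u + 5)/(u + 4)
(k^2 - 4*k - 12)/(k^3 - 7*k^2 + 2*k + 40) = (k - 6)/(k^2 - 9*k + 20)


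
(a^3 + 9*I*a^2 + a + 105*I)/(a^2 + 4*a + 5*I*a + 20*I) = (a^2 + 4*I*a + 21)/(a + 4)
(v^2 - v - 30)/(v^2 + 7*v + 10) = (v - 6)/(v + 2)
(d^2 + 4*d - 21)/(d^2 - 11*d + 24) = (d + 7)/(d - 8)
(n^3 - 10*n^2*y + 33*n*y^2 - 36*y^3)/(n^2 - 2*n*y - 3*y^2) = (n^2 - 7*n*y + 12*y^2)/(n + y)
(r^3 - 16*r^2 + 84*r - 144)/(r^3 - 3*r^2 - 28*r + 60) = (r^2 - 10*r + 24)/(r^2 + 3*r - 10)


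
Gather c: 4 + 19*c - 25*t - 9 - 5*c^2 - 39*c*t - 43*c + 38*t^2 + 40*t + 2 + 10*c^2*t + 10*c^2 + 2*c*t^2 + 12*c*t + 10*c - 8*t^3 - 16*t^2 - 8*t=c^2*(10*t + 5) + c*(2*t^2 - 27*t - 14) - 8*t^3 + 22*t^2 + 7*t - 3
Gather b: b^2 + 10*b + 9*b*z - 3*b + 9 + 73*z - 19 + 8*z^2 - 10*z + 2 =b^2 + b*(9*z + 7) + 8*z^2 + 63*z - 8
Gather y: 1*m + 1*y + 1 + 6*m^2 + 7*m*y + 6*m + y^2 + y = 6*m^2 + 7*m + y^2 + y*(7*m + 2) + 1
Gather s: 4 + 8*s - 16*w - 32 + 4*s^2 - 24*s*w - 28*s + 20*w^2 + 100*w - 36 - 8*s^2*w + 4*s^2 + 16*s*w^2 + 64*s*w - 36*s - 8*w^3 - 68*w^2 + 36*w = s^2*(8 - 8*w) + s*(16*w^2 + 40*w - 56) - 8*w^3 - 48*w^2 + 120*w - 64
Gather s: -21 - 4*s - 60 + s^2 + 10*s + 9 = s^2 + 6*s - 72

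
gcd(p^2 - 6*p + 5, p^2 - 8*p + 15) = p - 5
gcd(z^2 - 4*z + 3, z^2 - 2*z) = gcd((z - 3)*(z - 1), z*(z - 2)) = 1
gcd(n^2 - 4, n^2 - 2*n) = n - 2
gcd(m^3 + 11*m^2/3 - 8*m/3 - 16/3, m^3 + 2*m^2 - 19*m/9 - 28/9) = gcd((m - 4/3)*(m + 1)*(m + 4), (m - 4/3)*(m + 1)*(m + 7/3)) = m^2 - m/3 - 4/3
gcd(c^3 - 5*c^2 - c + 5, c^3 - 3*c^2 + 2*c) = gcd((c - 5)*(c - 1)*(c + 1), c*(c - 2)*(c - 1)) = c - 1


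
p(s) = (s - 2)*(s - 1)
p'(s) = 2*s - 3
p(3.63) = 4.29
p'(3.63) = 4.26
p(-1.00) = 6.00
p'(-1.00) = -5.00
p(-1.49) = 8.69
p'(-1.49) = -5.98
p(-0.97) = 5.85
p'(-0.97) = -4.94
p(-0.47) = 3.63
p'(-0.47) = -3.94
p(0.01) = 1.97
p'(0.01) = -2.98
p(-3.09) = 20.82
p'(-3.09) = -9.18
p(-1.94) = 11.58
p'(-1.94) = -6.88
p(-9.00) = 110.00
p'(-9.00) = -21.00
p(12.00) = 110.00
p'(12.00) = 21.00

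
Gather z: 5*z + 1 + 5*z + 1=10*z + 2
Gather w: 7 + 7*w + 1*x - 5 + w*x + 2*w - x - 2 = w*(x + 9)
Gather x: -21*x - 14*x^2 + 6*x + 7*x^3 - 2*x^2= 7*x^3 - 16*x^2 - 15*x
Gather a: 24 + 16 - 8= 32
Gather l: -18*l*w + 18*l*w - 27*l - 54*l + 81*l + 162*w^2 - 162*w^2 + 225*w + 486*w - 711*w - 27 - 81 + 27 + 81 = 0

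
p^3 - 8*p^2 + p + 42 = (p - 7)*(p - 3)*(p + 2)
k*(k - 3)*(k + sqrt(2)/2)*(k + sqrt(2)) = k^4 - 3*k^3 + 3*sqrt(2)*k^3/2 - 9*sqrt(2)*k^2/2 + k^2 - 3*k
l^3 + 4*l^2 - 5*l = l*(l - 1)*(l + 5)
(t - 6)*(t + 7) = t^2 + t - 42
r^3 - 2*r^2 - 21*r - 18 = (r - 6)*(r + 1)*(r + 3)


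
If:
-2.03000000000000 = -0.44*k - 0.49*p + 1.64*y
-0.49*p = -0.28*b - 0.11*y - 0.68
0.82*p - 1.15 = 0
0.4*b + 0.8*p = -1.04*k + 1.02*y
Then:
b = 0.65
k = -2.89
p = 1.40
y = -1.60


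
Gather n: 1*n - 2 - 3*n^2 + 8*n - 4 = -3*n^2 + 9*n - 6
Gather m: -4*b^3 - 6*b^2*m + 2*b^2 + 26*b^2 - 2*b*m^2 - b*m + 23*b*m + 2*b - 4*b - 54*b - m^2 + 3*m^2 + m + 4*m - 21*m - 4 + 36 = -4*b^3 + 28*b^2 - 56*b + m^2*(2 - 2*b) + m*(-6*b^2 + 22*b - 16) + 32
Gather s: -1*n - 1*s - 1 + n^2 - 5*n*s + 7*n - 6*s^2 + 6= n^2 + 6*n - 6*s^2 + s*(-5*n - 1) + 5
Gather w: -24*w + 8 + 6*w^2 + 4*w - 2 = 6*w^2 - 20*w + 6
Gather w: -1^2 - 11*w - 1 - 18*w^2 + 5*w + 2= -18*w^2 - 6*w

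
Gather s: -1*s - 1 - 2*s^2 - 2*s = -2*s^2 - 3*s - 1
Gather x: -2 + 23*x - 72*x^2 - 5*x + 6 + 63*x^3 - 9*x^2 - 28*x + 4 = 63*x^3 - 81*x^2 - 10*x + 8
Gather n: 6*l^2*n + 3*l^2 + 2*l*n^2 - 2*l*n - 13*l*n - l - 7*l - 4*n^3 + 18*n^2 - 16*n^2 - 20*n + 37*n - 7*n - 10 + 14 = 3*l^2 - 8*l - 4*n^3 + n^2*(2*l + 2) + n*(6*l^2 - 15*l + 10) + 4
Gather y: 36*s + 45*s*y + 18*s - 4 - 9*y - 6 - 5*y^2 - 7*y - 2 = 54*s - 5*y^2 + y*(45*s - 16) - 12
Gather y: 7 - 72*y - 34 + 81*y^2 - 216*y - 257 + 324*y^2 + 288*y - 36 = 405*y^2 - 320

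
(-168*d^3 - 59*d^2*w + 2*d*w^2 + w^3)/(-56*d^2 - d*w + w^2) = 3*d + w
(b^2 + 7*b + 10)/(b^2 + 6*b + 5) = (b + 2)/(b + 1)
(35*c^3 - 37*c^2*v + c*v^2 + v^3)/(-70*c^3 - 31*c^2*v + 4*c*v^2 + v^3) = (-c + v)/(2*c + v)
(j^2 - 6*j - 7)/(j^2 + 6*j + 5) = (j - 7)/(j + 5)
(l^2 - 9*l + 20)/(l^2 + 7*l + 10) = (l^2 - 9*l + 20)/(l^2 + 7*l + 10)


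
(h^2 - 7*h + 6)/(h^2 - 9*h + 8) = (h - 6)/(h - 8)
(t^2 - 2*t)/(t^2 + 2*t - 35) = t*(t - 2)/(t^2 + 2*t - 35)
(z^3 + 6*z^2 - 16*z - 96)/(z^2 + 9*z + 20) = (z^2 + 2*z - 24)/(z + 5)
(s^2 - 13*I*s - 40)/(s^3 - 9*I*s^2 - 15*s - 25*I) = (s - 8*I)/(s^2 - 4*I*s + 5)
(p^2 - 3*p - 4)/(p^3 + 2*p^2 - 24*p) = (p + 1)/(p*(p + 6))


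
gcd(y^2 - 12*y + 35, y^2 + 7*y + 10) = 1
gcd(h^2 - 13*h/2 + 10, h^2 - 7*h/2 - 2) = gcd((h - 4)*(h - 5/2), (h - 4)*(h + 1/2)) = h - 4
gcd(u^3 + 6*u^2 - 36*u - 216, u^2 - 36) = u^2 - 36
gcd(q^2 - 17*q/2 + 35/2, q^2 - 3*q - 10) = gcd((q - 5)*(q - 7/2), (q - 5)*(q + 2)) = q - 5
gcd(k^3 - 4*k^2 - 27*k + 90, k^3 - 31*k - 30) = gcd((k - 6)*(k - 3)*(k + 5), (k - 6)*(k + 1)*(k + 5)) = k^2 - k - 30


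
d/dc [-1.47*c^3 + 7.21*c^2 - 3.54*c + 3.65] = -4.41*c^2 + 14.42*c - 3.54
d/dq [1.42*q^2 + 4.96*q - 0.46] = 2.84*q + 4.96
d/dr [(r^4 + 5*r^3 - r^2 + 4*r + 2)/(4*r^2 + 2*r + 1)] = r*(8*r^4 + 26*r^3 + 24*r^2 - 3*r - 18)/(16*r^4 + 16*r^3 + 12*r^2 + 4*r + 1)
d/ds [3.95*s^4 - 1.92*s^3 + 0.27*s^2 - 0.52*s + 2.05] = 15.8*s^3 - 5.76*s^2 + 0.54*s - 0.52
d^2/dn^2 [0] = 0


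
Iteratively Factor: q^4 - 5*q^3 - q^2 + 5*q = (q - 1)*(q^3 - 4*q^2 - 5*q) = q*(q - 1)*(q^2 - 4*q - 5) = q*(q - 5)*(q - 1)*(q + 1)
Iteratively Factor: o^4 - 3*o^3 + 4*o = (o)*(o^3 - 3*o^2 + 4) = o*(o - 2)*(o^2 - o - 2) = o*(o - 2)^2*(o + 1)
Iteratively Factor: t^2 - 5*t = (t)*(t - 5)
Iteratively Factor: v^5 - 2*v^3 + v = (v + 1)*(v^4 - v^3 - v^2 + v) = (v + 1)^2*(v^3 - 2*v^2 + v) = v*(v + 1)^2*(v^2 - 2*v + 1) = v*(v - 1)*(v + 1)^2*(v - 1)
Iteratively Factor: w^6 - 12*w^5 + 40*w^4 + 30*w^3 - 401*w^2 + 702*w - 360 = (w - 4)*(w^5 - 8*w^4 + 8*w^3 + 62*w^2 - 153*w + 90) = (w - 4)*(w + 3)*(w^4 - 11*w^3 + 41*w^2 - 61*w + 30) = (w - 5)*(w - 4)*(w + 3)*(w^3 - 6*w^2 + 11*w - 6) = (w - 5)*(w - 4)*(w - 3)*(w + 3)*(w^2 - 3*w + 2) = (w - 5)*(w - 4)*(w - 3)*(w - 2)*(w + 3)*(w - 1)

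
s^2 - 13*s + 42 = (s - 7)*(s - 6)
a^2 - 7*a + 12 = (a - 4)*(a - 3)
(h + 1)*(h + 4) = h^2 + 5*h + 4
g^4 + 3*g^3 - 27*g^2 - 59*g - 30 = (g - 5)*(g + 1)^2*(g + 6)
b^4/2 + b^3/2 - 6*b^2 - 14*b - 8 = (b/2 + 1)*(b - 4)*(b + 1)*(b + 2)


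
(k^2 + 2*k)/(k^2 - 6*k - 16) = k/(k - 8)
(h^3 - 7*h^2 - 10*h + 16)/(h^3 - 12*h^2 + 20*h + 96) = (h - 1)/(h - 6)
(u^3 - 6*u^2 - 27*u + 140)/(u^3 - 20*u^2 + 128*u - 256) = (u^2 - 2*u - 35)/(u^2 - 16*u + 64)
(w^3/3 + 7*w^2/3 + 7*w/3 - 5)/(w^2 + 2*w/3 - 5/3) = (w^2 + 8*w + 15)/(3*w + 5)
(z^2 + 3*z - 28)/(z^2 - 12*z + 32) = (z + 7)/(z - 8)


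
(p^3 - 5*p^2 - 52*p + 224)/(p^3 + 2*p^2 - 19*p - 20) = (p^2 - p - 56)/(p^2 + 6*p + 5)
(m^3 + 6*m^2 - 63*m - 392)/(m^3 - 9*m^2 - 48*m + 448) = (m + 7)/(m - 8)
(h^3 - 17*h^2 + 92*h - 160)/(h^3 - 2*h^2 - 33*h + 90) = (h^2 - 12*h + 32)/(h^2 + 3*h - 18)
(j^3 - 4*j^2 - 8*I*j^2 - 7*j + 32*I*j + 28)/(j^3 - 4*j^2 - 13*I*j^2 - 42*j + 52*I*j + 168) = (j - I)/(j - 6*I)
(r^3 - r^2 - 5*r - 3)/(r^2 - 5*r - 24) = (-r^3 + r^2 + 5*r + 3)/(-r^2 + 5*r + 24)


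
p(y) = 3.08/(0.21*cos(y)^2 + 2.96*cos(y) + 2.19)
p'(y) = 3.08*(0.42*sin(y)*cos(y) + 2.96*sin(y))/(0.21*cos(y)^2 + 2.96*cos(y) + 2.19)^2 = (1.2936*cos(y) + 9.1168)*sin(y)/(0.21*cos(y)^2 + 2.96*cos(y) + 2.19)^2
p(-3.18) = -5.52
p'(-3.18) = 0.96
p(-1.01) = 0.81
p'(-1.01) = -0.57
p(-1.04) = 0.82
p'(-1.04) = -0.60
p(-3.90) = 20.28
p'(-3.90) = 243.74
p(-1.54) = 1.35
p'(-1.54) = -1.76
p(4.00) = 8.93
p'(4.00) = -52.61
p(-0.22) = 0.58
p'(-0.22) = -0.08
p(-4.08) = 5.99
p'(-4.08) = 25.52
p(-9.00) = -9.26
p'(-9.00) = -29.57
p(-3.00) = -5.76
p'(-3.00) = -3.87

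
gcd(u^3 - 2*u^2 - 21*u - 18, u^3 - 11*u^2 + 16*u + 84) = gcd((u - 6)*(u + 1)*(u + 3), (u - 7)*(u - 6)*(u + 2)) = u - 6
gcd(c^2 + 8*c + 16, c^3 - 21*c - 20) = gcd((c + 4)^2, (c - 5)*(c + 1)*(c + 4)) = c + 4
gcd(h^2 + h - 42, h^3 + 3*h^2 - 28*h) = h + 7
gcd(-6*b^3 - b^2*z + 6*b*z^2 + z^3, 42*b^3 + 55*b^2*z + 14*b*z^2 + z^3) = 6*b^2 + 7*b*z + z^2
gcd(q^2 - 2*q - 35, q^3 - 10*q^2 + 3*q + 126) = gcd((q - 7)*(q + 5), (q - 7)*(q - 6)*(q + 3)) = q - 7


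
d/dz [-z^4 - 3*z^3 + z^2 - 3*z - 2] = -4*z^3 - 9*z^2 + 2*z - 3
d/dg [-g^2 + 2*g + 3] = 2 - 2*g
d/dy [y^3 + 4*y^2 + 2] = y*(3*y + 8)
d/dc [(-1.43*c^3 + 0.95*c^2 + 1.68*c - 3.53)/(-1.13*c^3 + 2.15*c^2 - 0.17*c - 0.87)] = (-2.001*c^4 + 4.283*c^3 - 12.0079*c^2 + 13.526*c - 2.0617)/(1.2769*c^6 - 4.859*c^5 + 5.0067*c^4 + 1.2352*c^3 - 3.7121*c^2 + 0.2958*c + 0.7569)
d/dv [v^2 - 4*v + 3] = 2*v - 4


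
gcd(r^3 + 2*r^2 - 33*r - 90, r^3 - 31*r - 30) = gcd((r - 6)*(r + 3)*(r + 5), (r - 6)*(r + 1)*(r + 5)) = r^2 - r - 30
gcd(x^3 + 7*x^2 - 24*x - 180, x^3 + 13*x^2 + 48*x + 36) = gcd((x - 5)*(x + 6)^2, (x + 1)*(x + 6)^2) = x^2 + 12*x + 36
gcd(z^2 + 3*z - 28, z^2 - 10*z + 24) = z - 4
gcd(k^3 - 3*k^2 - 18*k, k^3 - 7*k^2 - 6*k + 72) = k^2 - 3*k - 18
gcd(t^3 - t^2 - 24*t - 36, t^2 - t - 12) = t + 3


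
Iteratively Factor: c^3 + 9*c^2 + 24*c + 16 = (c + 4)*(c^2 + 5*c + 4) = (c + 4)^2*(c + 1)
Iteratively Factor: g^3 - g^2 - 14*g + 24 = (g - 2)*(g^2 + g - 12) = (g - 2)*(g + 4)*(g - 3)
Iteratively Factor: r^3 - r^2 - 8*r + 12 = (r - 2)*(r^2 + r - 6) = (r - 2)*(r + 3)*(r - 2)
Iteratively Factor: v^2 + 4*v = (v + 4)*(v)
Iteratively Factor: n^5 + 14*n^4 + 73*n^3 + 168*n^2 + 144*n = (n + 4)*(n^4 + 10*n^3 + 33*n^2 + 36*n) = (n + 3)*(n + 4)*(n^3 + 7*n^2 + 12*n) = (n + 3)*(n + 4)^2*(n^2 + 3*n) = (n + 3)^2*(n + 4)^2*(n)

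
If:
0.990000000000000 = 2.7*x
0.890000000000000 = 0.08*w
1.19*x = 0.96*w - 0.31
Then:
No Solution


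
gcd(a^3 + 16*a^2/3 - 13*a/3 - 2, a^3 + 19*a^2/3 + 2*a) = a^2 + 19*a/3 + 2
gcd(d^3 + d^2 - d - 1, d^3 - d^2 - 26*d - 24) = d + 1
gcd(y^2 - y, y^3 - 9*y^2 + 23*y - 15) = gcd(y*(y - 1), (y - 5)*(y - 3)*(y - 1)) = y - 1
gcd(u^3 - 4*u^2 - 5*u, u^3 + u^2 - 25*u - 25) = u^2 - 4*u - 5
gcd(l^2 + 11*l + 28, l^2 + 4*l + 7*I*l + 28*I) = l + 4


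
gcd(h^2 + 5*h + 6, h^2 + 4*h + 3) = h + 3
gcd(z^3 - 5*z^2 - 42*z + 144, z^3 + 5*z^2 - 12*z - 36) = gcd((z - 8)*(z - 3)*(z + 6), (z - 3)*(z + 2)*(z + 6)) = z^2 + 3*z - 18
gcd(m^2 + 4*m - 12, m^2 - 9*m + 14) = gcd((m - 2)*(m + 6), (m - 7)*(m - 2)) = m - 2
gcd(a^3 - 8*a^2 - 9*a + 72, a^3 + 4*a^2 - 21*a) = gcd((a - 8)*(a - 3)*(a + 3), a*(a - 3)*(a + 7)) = a - 3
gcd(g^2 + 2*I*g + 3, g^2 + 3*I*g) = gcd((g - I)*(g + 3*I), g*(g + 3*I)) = g + 3*I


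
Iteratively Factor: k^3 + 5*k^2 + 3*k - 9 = (k + 3)*(k^2 + 2*k - 3) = (k + 3)^2*(k - 1)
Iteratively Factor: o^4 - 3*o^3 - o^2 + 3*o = (o + 1)*(o^3 - 4*o^2 + 3*o) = o*(o + 1)*(o^2 - 4*o + 3) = o*(o - 1)*(o + 1)*(o - 3)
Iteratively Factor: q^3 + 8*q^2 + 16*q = (q + 4)*(q^2 + 4*q) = (q + 4)^2*(q)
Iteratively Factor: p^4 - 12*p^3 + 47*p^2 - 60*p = (p - 3)*(p^3 - 9*p^2 + 20*p) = (p - 4)*(p - 3)*(p^2 - 5*p) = (p - 5)*(p - 4)*(p - 3)*(p)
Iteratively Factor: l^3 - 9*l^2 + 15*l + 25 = (l - 5)*(l^2 - 4*l - 5) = (l - 5)^2*(l + 1)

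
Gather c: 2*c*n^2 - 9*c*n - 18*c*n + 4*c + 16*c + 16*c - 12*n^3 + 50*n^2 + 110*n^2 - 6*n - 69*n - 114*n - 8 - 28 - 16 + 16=c*(2*n^2 - 27*n + 36) - 12*n^3 + 160*n^2 - 189*n - 36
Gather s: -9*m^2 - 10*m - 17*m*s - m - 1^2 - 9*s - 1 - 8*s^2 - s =-9*m^2 - 11*m - 8*s^2 + s*(-17*m - 10) - 2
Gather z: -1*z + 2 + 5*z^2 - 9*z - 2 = 5*z^2 - 10*z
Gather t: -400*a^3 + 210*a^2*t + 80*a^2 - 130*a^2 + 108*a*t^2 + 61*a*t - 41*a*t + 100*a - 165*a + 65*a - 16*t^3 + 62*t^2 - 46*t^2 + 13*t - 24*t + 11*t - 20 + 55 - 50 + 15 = -400*a^3 - 50*a^2 - 16*t^3 + t^2*(108*a + 16) + t*(210*a^2 + 20*a)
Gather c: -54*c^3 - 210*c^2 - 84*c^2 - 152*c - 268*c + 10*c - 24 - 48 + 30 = -54*c^3 - 294*c^2 - 410*c - 42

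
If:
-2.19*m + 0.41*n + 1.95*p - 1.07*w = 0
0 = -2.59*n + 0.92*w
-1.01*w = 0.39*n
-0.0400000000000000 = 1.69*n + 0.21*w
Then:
No Solution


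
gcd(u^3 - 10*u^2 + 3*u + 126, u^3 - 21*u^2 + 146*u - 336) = u^2 - 13*u + 42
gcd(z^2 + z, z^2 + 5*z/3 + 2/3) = z + 1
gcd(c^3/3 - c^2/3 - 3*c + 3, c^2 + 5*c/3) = 1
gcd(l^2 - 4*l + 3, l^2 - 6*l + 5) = l - 1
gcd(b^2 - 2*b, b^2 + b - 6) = b - 2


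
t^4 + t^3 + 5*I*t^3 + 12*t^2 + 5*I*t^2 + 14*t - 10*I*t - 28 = (t - 1)*(t + 2)*(t - 2*I)*(t + 7*I)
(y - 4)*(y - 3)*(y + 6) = y^3 - y^2 - 30*y + 72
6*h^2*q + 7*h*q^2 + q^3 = q*(h + q)*(6*h + q)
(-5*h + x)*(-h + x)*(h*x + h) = 5*h^3*x + 5*h^3 - 6*h^2*x^2 - 6*h^2*x + h*x^3 + h*x^2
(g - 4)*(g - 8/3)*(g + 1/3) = g^3 - 19*g^2/3 + 76*g/9 + 32/9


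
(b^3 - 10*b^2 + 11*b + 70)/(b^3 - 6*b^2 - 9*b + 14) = (b - 5)/(b - 1)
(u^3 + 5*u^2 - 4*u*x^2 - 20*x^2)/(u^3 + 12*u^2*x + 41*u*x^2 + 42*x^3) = (u^2 - 2*u*x + 5*u - 10*x)/(u^2 + 10*u*x + 21*x^2)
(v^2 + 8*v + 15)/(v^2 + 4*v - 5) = (v + 3)/(v - 1)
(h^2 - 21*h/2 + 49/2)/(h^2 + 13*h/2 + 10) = (2*h^2 - 21*h + 49)/(2*h^2 + 13*h + 20)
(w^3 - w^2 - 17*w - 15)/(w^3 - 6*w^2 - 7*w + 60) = (w + 1)/(w - 4)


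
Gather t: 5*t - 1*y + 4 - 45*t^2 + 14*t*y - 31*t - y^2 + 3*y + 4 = -45*t^2 + t*(14*y - 26) - y^2 + 2*y + 8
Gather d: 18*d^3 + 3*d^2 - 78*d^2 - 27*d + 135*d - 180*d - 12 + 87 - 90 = 18*d^3 - 75*d^2 - 72*d - 15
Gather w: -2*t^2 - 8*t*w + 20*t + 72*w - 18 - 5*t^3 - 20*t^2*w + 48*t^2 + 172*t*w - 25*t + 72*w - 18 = -5*t^3 + 46*t^2 - 5*t + w*(-20*t^2 + 164*t + 144) - 36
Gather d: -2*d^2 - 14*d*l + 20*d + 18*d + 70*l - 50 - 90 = -2*d^2 + d*(38 - 14*l) + 70*l - 140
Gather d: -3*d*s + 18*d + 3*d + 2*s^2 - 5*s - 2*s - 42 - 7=d*(21 - 3*s) + 2*s^2 - 7*s - 49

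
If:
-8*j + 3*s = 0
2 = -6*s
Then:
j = -1/8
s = -1/3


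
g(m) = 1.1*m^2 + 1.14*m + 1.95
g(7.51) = 72.55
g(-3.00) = 8.43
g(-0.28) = 1.72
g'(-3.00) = -5.46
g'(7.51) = 17.66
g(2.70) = 13.05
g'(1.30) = 4.00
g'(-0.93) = -0.91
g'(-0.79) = -0.60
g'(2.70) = 7.08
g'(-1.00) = -1.06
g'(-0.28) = 0.52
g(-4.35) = 17.81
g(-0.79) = 1.74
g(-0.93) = 1.84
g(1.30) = 5.29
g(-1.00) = 1.91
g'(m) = 2.2*m + 1.14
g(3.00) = 15.27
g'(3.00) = 7.74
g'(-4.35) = -8.43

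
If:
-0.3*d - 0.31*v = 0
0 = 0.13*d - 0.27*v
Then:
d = 0.00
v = 0.00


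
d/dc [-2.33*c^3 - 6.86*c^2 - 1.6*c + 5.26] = -6.99*c^2 - 13.72*c - 1.6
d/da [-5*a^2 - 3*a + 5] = -10*a - 3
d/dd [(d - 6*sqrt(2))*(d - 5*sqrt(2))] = 2*d - 11*sqrt(2)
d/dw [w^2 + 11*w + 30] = 2*w + 11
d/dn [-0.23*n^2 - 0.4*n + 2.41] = -0.46*n - 0.4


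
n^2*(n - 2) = n^3 - 2*n^2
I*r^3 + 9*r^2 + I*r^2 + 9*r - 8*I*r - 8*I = (r - 8*I)*(r - I)*(I*r + I)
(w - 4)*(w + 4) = w^2 - 16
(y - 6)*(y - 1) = y^2 - 7*y + 6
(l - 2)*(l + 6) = l^2 + 4*l - 12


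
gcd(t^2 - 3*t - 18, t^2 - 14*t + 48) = t - 6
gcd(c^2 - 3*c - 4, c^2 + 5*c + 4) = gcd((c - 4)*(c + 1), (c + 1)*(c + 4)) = c + 1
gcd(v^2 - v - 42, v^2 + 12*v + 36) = v + 6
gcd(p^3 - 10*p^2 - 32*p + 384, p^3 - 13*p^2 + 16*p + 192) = p^2 - 16*p + 64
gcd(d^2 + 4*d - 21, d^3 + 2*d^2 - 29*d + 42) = d^2 + 4*d - 21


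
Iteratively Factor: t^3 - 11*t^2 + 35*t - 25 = (t - 5)*(t^2 - 6*t + 5) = (t - 5)^2*(t - 1)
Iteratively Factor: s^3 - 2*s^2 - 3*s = (s - 3)*(s^2 + s) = s*(s - 3)*(s + 1)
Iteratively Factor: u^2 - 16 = (u + 4)*(u - 4)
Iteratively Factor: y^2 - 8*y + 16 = (y - 4)*(y - 4)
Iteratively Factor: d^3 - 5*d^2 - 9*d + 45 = (d - 3)*(d^2 - 2*d - 15) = (d - 3)*(d + 3)*(d - 5)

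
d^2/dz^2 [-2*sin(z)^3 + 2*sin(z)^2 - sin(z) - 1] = 18*sin(z)^3 - 8*sin(z)^2 - 11*sin(z) + 4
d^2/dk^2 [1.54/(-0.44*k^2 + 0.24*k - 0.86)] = (0.596288*k^2 - 0.325248*k - 1.54*(0.88*k - 0.24)*(1.76*k - 0.48) + 1.165472)/(0.44*k^2 - 0.24*k + 0.86)^3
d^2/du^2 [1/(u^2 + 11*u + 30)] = 2*(-u^2 - 11*u + (2*u + 11)^2 - 30)/(u^2 + 11*u + 30)^3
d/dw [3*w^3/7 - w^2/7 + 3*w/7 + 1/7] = 9*w^2/7 - 2*w/7 + 3/7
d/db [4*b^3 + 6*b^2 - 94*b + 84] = 12*b^2 + 12*b - 94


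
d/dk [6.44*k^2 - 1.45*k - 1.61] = 12.88*k - 1.45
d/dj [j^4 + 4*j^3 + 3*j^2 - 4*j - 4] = 4*j^3 + 12*j^2 + 6*j - 4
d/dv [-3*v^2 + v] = 1 - 6*v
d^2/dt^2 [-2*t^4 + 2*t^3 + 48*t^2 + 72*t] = -24*t^2 + 12*t + 96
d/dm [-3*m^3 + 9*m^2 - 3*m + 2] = -9*m^2 + 18*m - 3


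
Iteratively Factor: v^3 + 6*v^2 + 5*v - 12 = (v + 4)*(v^2 + 2*v - 3) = (v + 3)*(v + 4)*(v - 1)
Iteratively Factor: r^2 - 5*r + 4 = (r - 4)*(r - 1)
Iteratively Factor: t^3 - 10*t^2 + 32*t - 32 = (t - 4)*(t^2 - 6*t + 8) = (t - 4)*(t - 2)*(t - 4)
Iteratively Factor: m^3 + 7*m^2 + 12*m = (m)*(m^2 + 7*m + 12) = m*(m + 3)*(m + 4)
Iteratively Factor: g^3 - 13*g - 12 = (g + 1)*(g^2 - g - 12) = (g - 4)*(g + 1)*(g + 3)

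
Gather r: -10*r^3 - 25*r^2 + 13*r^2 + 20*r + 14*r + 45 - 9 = -10*r^3 - 12*r^2 + 34*r + 36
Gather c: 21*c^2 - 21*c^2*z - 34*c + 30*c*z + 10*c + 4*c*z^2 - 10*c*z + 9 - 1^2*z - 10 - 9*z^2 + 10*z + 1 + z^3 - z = c^2*(21 - 21*z) + c*(4*z^2 + 20*z - 24) + z^3 - 9*z^2 + 8*z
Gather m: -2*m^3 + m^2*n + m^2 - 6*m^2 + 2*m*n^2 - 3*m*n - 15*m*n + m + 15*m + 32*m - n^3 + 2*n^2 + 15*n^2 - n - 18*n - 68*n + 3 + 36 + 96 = -2*m^3 + m^2*(n - 5) + m*(2*n^2 - 18*n + 48) - n^3 + 17*n^2 - 87*n + 135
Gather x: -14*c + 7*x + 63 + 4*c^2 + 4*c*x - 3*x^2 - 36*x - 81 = 4*c^2 - 14*c - 3*x^2 + x*(4*c - 29) - 18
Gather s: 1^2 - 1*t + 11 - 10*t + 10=22 - 11*t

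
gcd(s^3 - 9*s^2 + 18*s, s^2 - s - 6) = s - 3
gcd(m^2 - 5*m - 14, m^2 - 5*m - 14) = m^2 - 5*m - 14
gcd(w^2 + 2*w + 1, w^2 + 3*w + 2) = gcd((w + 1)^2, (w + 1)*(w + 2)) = w + 1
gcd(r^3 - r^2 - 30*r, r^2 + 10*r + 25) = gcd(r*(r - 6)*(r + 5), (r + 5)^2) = r + 5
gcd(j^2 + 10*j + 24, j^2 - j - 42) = j + 6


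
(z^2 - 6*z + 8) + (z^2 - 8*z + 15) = 2*z^2 - 14*z + 23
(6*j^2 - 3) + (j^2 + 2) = 7*j^2 - 1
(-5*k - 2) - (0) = -5*k - 2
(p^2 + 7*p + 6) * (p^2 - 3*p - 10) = p^4 + 4*p^3 - 25*p^2 - 88*p - 60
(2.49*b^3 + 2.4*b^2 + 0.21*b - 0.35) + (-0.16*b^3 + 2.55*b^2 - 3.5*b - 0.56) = 2.33*b^3 + 4.95*b^2 - 3.29*b - 0.91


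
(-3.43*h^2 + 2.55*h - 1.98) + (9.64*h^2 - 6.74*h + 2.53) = 6.21*h^2 - 4.19*h + 0.55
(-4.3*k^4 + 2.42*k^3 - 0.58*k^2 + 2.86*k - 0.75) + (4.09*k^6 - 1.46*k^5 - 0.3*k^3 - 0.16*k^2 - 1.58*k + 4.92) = 4.09*k^6 - 1.46*k^5 - 4.3*k^4 + 2.12*k^3 - 0.74*k^2 + 1.28*k + 4.17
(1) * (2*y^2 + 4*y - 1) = 2*y^2 + 4*y - 1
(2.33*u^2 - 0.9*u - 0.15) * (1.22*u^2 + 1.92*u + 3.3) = 2.8426*u^4 + 3.3756*u^3 + 5.778*u^2 - 3.258*u - 0.495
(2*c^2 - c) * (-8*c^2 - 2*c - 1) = -16*c^4 + 4*c^3 + c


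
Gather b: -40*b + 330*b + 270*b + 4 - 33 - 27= 560*b - 56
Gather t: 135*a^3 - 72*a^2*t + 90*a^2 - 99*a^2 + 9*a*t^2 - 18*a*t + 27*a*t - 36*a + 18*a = 135*a^3 - 9*a^2 + 9*a*t^2 - 18*a + t*(-72*a^2 + 9*a)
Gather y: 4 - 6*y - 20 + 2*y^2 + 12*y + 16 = 2*y^2 + 6*y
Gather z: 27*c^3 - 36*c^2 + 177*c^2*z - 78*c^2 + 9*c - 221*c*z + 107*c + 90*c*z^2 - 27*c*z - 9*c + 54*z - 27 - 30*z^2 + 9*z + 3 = 27*c^3 - 114*c^2 + 107*c + z^2*(90*c - 30) + z*(177*c^2 - 248*c + 63) - 24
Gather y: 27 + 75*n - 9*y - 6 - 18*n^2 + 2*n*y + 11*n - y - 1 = -18*n^2 + 86*n + y*(2*n - 10) + 20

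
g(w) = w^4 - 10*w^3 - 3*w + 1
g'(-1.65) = -102.64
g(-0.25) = 1.91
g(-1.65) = 58.28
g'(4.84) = -252.25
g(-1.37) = 34.35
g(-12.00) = 38053.00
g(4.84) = -598.56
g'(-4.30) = -875.73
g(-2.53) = 211.50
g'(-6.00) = -1947.00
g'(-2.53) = -259.80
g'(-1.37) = -69.59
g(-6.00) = 3475.00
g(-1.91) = 89.72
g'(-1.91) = -140.31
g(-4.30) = 1150.85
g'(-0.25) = -4.94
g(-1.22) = 25.03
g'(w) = 4*w^3 - 30*w^2 - 3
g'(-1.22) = -54.92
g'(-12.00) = -11235.00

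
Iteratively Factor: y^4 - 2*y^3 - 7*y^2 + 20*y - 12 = (y + 3)*(y^3 - 5*y^2 + 8*y - 4) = (y - 2)*(y + 3)*(y^2 - 3*y + 2) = (y - 2)^2*(y + 3)*(y - 1)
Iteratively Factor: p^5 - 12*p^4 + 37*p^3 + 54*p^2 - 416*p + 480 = (p - 4)*(p^4 - 8*p^3 + 5*p^2 + 74*p - 120) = (p - 4)*(p - 2)*(p^3 - 6*p^2 - 7*p + 60) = (p - 5)*(p - 4)*(p - 2)*(p^2 - p - 12) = (p - 5)*(p - 4)*(p - 2)*(p + 3)*(p - 4)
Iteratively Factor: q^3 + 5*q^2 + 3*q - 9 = (q + 3)*(q^2 + 2*q - 3) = (q + 3)^2*(q - 1)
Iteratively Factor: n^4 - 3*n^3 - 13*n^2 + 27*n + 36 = (n - 4)*(n^3 + n^2 - 9*n - 9) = (n - 4)*(n + 3)*(n^2 - 2*n - 3) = (n - 4)*(n + 1)*(n + 3)*(n - 3)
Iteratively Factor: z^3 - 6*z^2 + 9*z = (z - 3)*(z^2 - 3*z) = (z - 3)^2*(z)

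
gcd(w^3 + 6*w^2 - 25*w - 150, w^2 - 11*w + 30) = w - 5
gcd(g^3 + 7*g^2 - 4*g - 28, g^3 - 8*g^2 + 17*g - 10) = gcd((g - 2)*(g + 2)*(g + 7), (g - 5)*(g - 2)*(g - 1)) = g - 2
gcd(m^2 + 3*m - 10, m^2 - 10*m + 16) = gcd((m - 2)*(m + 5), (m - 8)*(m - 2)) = m - 2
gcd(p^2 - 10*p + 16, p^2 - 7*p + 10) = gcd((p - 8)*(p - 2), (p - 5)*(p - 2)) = p - 2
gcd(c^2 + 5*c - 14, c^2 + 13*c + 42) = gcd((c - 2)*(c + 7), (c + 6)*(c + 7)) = c + 7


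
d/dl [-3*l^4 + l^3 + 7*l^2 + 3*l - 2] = -12*l^3 + 3*l^2 + 14*l + 3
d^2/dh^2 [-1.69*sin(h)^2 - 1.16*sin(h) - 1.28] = 1.16*sin(h) - 3.38*cos(2*h)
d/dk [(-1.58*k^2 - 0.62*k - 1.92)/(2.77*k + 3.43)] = (-4.3766*k^2 - 10.8388*k + 3.1918)/(7.6729*k^2 + 19.0022*k + 11.7649)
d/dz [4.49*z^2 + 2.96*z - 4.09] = 8.98*z + 2.96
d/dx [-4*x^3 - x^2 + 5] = 2*x*(-6*x - 1)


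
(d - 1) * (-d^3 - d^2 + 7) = -d^4 + d^2 + 7*d - 7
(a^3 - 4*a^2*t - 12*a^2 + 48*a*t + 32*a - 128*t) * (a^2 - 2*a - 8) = a^5 - 4*a^4*t - 14*a^4 + 56*a^3*t + 48*a^3 - 192*a^2*t + 32*a^2 - 128*a*t - 256*a + 1024*t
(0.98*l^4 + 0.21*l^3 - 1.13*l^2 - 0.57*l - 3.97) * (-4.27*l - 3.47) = -4.1846*l^5 - 4.2973*l^4 + 4.0964*l^3 + 6.355*l^2 + 18.9298*l + 13.7759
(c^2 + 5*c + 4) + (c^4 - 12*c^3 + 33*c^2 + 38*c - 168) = c^4 - 12*c^3 + 34*c^2 + 43*c - 164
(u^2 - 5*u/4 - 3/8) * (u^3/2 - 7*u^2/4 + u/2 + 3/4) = u^5/2 - 19*u^4/8 + 5*u^3/2 + 25*u^2/32 - 9*u/8 - 9/32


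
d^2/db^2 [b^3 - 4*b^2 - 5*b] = 6*b - 8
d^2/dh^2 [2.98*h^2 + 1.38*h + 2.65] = 5.96000000000000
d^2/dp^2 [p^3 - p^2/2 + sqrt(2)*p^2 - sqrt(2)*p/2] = 6*p - 1 + 2*sqrt(2)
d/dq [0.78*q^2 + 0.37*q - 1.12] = 1.56*q + 0.37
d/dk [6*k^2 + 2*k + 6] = 12*k + 2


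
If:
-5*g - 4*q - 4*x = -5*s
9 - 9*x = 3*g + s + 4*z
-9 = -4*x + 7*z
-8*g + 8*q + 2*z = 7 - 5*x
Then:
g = -803*z/192 - 505/192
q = -1061*z/192 - 607/192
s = -461*z/64 - 215/64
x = 7*z/4 + 9/4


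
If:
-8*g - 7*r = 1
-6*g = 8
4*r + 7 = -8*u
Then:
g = -4/3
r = 29/21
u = -263/168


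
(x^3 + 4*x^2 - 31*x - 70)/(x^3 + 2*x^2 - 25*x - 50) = (x + 7)/(x + 5)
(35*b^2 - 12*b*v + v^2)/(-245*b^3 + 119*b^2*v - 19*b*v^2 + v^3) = 1/(-7*b + v)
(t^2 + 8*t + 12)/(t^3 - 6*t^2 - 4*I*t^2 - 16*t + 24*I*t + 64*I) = (t + 6)/(t^2 - 4*t*(2 + I) + 32*I)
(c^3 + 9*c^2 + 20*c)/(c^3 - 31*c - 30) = c*(c + 4)/(c^2 - 5*c - 6)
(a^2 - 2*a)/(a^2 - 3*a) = (a - 2)/(a - 3)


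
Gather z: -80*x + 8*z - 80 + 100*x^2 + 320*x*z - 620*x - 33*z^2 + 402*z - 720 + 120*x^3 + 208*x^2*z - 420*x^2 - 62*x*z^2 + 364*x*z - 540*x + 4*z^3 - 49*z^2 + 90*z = 120*x^3 - 320*x^2 - 1240*x + 4*z^3 + z^2*(-62*x - 82) + z*(208*x^2 + 684*x + 500) - 800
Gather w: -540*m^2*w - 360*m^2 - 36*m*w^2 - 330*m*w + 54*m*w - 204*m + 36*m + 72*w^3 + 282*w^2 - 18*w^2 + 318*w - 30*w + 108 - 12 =-360*m^2 - 168*m + 72*w^3 + w^2*(264 - 36*m) + w*(-540*m^2 - 276*m + 288) + 96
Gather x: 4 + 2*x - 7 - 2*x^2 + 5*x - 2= -2*x^2 + 7*x - 5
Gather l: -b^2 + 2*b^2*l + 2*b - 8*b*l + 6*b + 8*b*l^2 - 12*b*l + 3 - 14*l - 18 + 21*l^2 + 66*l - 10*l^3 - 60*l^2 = -b^2 + 8*b - 10*l^3 + l^2*(8*b - 39) + l*(2*b^2 - 20*b + 52) - 15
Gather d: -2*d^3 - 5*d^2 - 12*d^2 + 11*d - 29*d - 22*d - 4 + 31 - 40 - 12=-2*d^3 - 17*d^2 - 40*d - 25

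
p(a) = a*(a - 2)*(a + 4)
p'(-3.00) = 7.00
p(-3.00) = 15.00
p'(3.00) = 31.00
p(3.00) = 21.00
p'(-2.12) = -3.00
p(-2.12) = 16.42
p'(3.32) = 38.35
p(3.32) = 32.08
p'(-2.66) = 2.59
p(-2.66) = 16.61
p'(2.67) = 24.07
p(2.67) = 11.93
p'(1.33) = 2.63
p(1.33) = -4.75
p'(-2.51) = 0.86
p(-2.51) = 16.87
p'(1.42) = 3.73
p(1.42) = -4.46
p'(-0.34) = -9.01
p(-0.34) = 2.91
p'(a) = a*(a - 2) + a*(a + 4) + (a - 2)*(a + 4)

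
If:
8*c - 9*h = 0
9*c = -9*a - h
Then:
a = -89*h/72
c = 9*h/8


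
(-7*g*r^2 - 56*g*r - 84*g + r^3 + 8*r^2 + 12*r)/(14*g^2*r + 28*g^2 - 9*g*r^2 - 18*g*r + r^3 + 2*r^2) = (r + 6)/(-2*g + r)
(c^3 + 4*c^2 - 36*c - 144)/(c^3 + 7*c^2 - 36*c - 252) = (c + 4)/(c + 7)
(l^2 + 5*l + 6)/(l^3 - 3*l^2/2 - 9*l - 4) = 2*(l + 3)/(2*l^2 - 7*l - 4)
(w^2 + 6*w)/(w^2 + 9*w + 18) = w/(w + 3)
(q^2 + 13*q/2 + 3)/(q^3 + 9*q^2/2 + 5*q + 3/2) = (q + 6)/(q^2 + 4*q + 3)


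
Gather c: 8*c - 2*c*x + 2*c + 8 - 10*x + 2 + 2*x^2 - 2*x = c*(10 - 2*x) + 2*x^2 - 12*x + 10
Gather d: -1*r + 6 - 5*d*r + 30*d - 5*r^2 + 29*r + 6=d*(30 - 5*r) - 5*r^2 + 28*r + 12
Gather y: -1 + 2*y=2*y - 1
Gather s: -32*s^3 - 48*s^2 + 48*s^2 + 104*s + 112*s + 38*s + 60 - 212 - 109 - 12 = -32*s^3 + 254*s - 273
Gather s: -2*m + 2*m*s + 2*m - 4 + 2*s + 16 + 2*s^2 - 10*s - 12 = 2*s^2 + s*(2*m - 8)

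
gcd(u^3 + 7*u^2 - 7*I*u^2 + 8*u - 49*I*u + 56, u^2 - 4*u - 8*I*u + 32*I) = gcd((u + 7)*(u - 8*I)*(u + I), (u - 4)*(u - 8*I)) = u - 8*I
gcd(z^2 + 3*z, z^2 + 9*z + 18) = z + 3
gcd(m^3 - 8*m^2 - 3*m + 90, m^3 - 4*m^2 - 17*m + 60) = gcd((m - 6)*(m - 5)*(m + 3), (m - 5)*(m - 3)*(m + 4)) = m - 5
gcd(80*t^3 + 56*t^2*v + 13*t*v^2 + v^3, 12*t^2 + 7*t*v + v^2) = 4*t + v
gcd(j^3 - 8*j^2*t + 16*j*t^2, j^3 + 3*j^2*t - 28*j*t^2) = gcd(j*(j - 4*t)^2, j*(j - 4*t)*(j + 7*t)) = -j^2 + 4*j*t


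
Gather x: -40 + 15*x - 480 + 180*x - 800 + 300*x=495*x - 1320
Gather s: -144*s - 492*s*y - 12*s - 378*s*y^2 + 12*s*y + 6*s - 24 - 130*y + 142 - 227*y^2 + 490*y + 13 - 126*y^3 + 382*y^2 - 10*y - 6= s*(-378*y^2 - 480*y - 150) - 126*y^3 + 155*y^2 + 350*y + 125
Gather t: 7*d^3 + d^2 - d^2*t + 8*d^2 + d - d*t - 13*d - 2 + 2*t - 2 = 7*d^3 + 9*d^2 - 12*d + t*(-d^2 - d + 2) - 4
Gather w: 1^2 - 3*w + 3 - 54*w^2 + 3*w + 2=6 - 54*w^2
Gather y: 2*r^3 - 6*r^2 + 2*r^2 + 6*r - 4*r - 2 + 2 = 2*r^3 - 4*r^2 + 2*r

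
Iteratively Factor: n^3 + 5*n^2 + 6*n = (n + 2)*(n^2 + 3*n) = n*(n + 2)*(n + 3)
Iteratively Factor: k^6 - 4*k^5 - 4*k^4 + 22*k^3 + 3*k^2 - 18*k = (k - 1)*(k^5 - 3*k^4 - 7*k^3 + 15*k^2 + 18*k) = (k - 3)*(k - 1)*(k^4 - 7*k^2 - 6*k) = k*(k - 3)*(k - 1)*(k^3 - 7*k - 6) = k*(k - 3)*(k - 1)*(k + 1)*(k^2 - k - 6) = k*(k - 3)*(k - 1)*(k + 1)*(k + 2)*(k - 3)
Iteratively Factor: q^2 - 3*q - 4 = (q + 1)*(q - 4)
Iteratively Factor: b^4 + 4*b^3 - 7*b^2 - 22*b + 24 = (b - 1)*(b^3 + 5*b^2 - 2*b - 24) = (b - 2)*(b - 1)*(b^2 + 7*b + 12) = (b - 2)*(b - 1)*(b + 3)*(b + 4)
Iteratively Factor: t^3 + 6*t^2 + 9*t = (t + 3)*(t^2 + 3*t) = t*(t + 3)*(t + 3)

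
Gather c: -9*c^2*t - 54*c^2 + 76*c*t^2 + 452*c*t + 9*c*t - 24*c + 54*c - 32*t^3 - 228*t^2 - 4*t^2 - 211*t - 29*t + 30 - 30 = c^2*(-9*t - 54) + c*(76*t^2 + 461*t + 30) - 32*t^3 - 232*t^2 - 240*t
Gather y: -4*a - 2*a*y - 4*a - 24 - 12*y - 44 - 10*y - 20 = -8*a + y*(-2*a - 22) - 88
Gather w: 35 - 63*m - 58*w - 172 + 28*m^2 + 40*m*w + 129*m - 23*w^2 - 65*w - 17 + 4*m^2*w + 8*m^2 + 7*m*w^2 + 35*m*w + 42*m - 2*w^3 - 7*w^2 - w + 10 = 36*m^2 + 108*m - 2*w^3 + w^2*(7*m - 30) + w*(4*m^2 + 75*m - 124) - 144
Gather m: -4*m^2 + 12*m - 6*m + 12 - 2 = -4*m^2 + 6*m + 10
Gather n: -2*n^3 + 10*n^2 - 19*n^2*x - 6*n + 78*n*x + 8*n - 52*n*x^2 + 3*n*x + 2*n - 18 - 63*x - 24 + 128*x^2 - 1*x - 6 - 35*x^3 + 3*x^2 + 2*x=-2*n^3 + n^2*(10 - 19*x) + n*(-52*x^2 + 81*x + 4) - 35*x^3 + 131*x^2 - 62*x - 48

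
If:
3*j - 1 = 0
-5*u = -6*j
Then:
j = 1/3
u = 2/5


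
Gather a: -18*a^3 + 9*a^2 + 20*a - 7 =-18*a^3 + 9*a^2 + 20*a - 7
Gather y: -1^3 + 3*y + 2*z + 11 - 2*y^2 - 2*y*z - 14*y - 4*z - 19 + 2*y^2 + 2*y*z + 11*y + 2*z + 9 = 0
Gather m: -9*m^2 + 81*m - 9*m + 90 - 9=-9*m^2 + 72*m + 81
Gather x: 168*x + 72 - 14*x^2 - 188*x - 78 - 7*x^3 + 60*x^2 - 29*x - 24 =-7*x^3 + 46*x^2 - 49*x - 30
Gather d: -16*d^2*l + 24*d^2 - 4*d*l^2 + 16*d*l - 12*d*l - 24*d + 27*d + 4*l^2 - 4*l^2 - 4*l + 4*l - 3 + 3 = d^2*(24 - 16*l) + d*(-4*l^2 + 4*l + 3)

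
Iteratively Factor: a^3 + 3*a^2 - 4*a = (a)*(a^2 + 3*a - 4) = a*(a + 4)*(a - 1)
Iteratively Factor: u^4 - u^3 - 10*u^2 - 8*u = (u + 1)*(u^3 - 2*u^2 - 8*u) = (u - 4)*(u + 1)*(u^2 + 2*u) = u*(u - 4)*(u + 1)*(u + 2)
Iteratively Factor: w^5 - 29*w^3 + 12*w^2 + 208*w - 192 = (w - 1)*(w^4 + w^3 - 28*w^2 - 16*w + 192) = (w - 1)*(w + 4)*(w^3 - 3*w^2 - 16*w + 48) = (w - 4)*(w - 1)*(w + 4)*(w^2 + w - 12) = (w - 4)*(w - 3)*(w - 1)*(w + 4)*(w + 4)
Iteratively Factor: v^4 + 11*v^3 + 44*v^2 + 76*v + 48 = (v + 2)*(v^3 + 9*v^2 + 26*v + 24) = (v + 2)*(v + 4)*(v^2 + 5*v + 6) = (v + 2)*(v + 3)*(v + 4)*(v + 2)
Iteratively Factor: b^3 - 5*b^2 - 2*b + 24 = (b + 2)*(b^2 - 7*b + 12) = (b - 4)*(b + 2)*(b - 3)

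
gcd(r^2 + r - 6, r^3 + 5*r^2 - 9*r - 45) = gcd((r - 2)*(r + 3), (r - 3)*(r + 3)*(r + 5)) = r + 3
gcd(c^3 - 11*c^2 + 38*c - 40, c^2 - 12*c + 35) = c - 5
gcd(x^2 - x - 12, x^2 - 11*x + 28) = x - 4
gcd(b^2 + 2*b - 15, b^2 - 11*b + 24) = b - 3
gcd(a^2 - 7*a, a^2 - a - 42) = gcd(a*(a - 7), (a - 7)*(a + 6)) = a - 7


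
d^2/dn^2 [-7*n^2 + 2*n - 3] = -14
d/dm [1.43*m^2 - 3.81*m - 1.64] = 2.86*m - 3.81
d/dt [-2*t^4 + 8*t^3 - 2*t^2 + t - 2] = -8*t^3 + 24*t^2 - 4*t + 1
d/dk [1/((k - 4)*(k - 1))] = (5 - 2*k)/(k^4 - 10*k^3 + 33*k^2 - 40*k + 16)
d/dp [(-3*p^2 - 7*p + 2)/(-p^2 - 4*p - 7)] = (5*p^2 + 46*p + 57)/(p^4 + 8*p^3 + 30*p^2 + 56*p + 49)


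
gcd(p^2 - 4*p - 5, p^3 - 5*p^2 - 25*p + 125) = p - 5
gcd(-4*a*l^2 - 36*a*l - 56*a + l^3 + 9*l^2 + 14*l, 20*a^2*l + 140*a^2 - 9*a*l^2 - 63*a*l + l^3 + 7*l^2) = 4*a*l + 28*a - l^2 - 7*l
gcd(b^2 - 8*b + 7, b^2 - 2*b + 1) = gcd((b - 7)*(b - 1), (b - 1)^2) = b - 1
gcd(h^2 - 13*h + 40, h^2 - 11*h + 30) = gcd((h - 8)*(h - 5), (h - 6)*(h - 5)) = h - 5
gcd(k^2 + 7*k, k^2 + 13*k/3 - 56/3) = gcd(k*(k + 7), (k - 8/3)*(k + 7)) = k + 7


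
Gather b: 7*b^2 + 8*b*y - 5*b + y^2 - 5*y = 7*b^2 + b*(8*y - 5) + y^2 - 5*y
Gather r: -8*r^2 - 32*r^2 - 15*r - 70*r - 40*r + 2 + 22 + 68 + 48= -40*r^2 - 125*r + 140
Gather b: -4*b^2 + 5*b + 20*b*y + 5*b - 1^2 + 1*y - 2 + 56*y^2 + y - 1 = -4*b^2 + b*(20*y + 10) + 56*y^2 + 2*y - 4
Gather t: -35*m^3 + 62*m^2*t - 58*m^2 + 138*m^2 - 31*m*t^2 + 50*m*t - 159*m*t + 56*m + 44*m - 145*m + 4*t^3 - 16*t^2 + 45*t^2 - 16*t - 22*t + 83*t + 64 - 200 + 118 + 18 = -35*m^3 + 80*m^2 - 45*m + 4*t^3 + t^2*(29 - 31*m) + t*(62*m^2 - 109*m + 45)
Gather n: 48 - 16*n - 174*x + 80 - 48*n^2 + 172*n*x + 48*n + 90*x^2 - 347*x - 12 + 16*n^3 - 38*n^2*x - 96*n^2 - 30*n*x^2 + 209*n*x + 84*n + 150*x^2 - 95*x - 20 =16*n^3 + n^2*(-38*x - 144) + n*(-30*x^2 + 381*x + 116) + 240*x^2 - 616*x + 96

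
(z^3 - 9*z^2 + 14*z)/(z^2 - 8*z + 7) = z*(z - 2)/(z - 1)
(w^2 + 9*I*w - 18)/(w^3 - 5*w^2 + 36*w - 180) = (w + 3*I)/(w^2 - w*(5 + 6*I) + 30*I)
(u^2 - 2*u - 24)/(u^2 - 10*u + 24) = (u + 4)/(u - 4)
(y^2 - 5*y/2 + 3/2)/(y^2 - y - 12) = (-y^2 + 5*y/2 - 3/2)/(-y^2 + y + 12)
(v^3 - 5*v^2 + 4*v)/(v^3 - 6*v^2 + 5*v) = (v - 4)/(v - 5)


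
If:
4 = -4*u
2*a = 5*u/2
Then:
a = -5/4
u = -1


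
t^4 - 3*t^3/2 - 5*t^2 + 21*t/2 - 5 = (t - 2)*(t - 1)^2*(t + 5/2)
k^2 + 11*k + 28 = (k + 4)*(k + 7)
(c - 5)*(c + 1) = c^2 - 4*c - 5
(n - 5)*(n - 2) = n^2 - 7*n + 10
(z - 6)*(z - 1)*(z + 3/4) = z^3 - 25*z^2/4 + 3*z/4 + 9/2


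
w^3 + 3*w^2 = w^2*(w + 3)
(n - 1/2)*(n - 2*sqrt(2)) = n^2 - 2*sqrt(2)*n - n/2 + sqrt(2)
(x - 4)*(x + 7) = x^2 + 3*x - 28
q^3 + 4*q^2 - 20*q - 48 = (q - 4)*(q + 2)*(q + 6)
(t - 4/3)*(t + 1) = t^2 - t/3 - 4/3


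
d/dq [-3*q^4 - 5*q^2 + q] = -12*q^3 - 10*q + 1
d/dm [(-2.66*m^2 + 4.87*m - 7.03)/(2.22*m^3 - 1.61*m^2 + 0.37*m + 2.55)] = (5.9052*m^4 - 21.6228*m^3 + 53.6763*m^2 - 36.2026*m + 15.0196)/(4.9284*m^6 - 7.1484*m^5 + 4.2349*m^4 + 10.1306*m^3 - 8.0741*m^2 + 1.887*m + 6.5025)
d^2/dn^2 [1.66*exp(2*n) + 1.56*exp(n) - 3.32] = (6.64*exp(n) + 1.56)*exp(n)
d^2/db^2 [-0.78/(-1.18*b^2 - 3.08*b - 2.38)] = (-2.172144*b^2 - 5.669664*b + 0.78*(2.36*b + 3.08)*(4.72*b + 6.16) - 4.381104)/(1.18*b^2 + 3.08*b + 2.38)^3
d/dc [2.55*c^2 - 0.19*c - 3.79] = 5.1*c - 0.19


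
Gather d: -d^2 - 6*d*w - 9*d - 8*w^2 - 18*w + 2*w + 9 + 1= -d^2 + d*(-6*w - 9) - 8*w^2 - 16*w + 10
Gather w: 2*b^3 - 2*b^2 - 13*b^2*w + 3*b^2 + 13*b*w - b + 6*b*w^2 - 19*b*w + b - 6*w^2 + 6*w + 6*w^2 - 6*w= 2*b^3 + b^2 + 6*b*w^2 + w*(-13*b^2 - 6*b)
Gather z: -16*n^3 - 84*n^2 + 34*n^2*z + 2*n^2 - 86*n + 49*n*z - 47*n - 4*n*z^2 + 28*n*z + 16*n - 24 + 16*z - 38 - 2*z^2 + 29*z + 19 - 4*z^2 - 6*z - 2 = -16*n^3 - 82*n^2 - 117*n + z^2*(-4*n - 6) + z*(34*n^2 + 77*n + 39) - 45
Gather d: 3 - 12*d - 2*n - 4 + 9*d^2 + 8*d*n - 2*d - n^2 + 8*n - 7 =9*d^2 + d*(8*n - 14) - n^2 + 6*n - 8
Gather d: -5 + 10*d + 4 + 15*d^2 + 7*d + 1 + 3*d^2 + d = 18*d^2 + 18*d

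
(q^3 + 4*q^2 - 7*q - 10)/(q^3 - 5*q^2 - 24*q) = (-q^3 - 4*q^2 + 7*q + 10)/(q*(-q^2 + 5*q + 24))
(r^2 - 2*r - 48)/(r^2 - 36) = (r - 8)/(r - 6)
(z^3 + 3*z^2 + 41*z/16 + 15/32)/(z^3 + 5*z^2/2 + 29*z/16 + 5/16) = (z + 3/2)/(z + 1)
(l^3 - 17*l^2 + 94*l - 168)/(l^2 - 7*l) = l - 10 + 24/l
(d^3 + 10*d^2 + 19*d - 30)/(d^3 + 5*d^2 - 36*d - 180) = (d - 1)/(d - 6)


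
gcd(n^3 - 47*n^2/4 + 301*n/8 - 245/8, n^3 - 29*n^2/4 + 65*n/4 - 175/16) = n^2 - 19*n/4 + 35/8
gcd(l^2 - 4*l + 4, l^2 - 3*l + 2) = l - 2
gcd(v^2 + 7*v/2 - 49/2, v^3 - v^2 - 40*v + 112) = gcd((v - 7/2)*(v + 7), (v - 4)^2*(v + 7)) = v + 7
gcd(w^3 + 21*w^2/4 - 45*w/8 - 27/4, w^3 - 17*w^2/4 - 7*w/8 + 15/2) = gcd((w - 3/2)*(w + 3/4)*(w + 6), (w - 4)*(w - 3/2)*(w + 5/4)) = w - 3/2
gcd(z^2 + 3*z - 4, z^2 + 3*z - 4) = z^2 + 3*z - 4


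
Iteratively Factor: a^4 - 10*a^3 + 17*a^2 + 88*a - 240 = (a - 4)*(a^3 - 6*a^2 - 7*a + 60) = (a - 5)*(a - 4)*(a^2 - a - 12) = (a - 5)*(a - 4)*(a + 3)*(a - 4)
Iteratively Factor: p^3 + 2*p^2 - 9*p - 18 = (p - 3)*(p^2 + 5*p + 6) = (p - 3)*(p + 2)*(p + 3)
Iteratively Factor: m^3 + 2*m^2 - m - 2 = (m - 1)*(m^2 + 3*m + 2) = (m - 1)*(m + 1)*(m + 2)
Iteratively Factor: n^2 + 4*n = (n + 4)*(n)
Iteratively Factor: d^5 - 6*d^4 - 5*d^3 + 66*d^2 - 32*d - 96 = (d - 4)*(d^4 - 2*d^3 - 13*d^2 + 14*d + 24) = (d - 4)*(d - 2)*(d^3 - 13*d - 12) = (d - 4)*(d - 2)*(d + 3)*(d^2 - 3*d - 4) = (d - 4)*(d - 2)*(d + 1)*(d + 3)*(d - 4)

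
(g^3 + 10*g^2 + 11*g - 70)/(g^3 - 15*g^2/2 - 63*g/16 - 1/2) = 16*(-g^3 - 10*g^2 - 11*g + 70)/(-16*g^3 + 120*g^2 + 63*g + 8)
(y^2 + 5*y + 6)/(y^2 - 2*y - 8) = (y + 3)/(y - 4)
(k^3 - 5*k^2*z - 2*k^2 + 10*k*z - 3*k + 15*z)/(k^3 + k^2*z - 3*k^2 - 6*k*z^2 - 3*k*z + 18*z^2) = (-k^2 + 5*k*z - k + 5*z)/(-k^2 - k*z + 6*z^2)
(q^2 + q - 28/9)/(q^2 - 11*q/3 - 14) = (q - 4/3)/(q - 6)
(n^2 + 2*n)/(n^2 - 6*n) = (n + 2)/(n - 6)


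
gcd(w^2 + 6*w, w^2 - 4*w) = w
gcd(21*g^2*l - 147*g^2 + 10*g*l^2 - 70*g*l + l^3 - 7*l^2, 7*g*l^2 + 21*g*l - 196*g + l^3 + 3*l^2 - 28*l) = 7*g + l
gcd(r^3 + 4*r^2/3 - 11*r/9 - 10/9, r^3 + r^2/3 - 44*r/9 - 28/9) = r + 2/3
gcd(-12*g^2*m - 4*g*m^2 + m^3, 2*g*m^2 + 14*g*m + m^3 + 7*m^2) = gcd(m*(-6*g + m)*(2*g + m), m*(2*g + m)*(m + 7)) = 2*g*m + m^2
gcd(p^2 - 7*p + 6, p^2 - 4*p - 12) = p - 6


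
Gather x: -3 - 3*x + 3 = -3*x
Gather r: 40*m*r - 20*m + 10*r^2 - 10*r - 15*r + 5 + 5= -20*m + 10*r^2 + r*(40*m - 25) + 10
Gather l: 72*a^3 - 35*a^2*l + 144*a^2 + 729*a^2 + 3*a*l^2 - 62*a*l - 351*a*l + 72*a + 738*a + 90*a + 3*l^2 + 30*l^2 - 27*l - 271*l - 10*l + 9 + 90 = 72*a^3 + 873*a^2 + 900*a + l^2*(3*a + 33) + l*(-35*a^2 - 413*a - 308) + 99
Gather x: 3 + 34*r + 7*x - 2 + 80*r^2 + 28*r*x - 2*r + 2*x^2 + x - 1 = 80*r^2 + 32*r + 2*x^2 + x*(28*r + 8)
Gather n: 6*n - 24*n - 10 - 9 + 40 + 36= 57 - 18*n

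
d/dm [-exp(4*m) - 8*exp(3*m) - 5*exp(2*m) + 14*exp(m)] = (-4*exp(3*m) - 24*exp(2*m) - 10*exp(m) + 14)*exp(m)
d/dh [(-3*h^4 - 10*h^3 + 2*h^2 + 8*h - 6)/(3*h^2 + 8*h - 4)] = 2*(-9*h^5 - 51*h^4 - 56*h^3 + 56*h^2 + 10*h + 8)/(9*h^4 + 48*h^3 + 40*h^2 - 64*h + 16)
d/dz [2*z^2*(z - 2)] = 2*z*(3*z - 4)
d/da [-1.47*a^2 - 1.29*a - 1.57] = -2.94*a - 1.29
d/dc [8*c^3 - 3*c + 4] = 24*c^2 - 3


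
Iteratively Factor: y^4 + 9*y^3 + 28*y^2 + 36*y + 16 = (y + 4)*(y^3 + 5*y^2 + 8*y + 4) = (y + 2)*(y + 4)*(y^2 + 3*y + 2) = (y + 1)*(y + 2)*(y + 4)*(y + 2)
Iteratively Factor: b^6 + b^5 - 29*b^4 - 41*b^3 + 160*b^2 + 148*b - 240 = (b + 3)*(b^5 - 2*b^4 - 23*b^3 + 28*b^2 + 76*b - 80) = (b - 2)*(b + 3)*(b^4 - 23*b^2 - 18*b + 40) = (b - 2)*(b - 1)*(b + 3)*(b^3 + b^2 - 22*b - 40) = (b - 2)*(b - 1)*(b + 3)*(b + 4)*(b^2 - 3*b - 10) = (b - 5)*(b - 2)*(b - 1)*(b + 3)*(b + 4)*(b + 2)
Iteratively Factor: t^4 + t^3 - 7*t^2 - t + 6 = (t - 1)*(t^3 + 2*t^2 - 5*t - 6) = (t - 2)*(t - 1)*(t^2 + 4*t + 3) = (t - 2)*(t - 1)*(t + 1)*(t + 3)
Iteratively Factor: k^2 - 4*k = (k)*(k - 4)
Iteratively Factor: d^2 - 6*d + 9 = (d - 3)*(d - 3)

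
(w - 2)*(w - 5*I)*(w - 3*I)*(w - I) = w^4 - 2*w^3 - 9*I*w^3 - 23*w^2 + 18*I*w^2 + 46*w + 15*I*w - 30*I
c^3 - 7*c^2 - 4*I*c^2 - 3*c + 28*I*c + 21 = (c - 7)*(c - 3*I)*(c - I)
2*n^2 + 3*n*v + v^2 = (n + v)*(2*n + v)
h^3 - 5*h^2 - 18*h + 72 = (h - 6)*(h - 3)*(h + 4)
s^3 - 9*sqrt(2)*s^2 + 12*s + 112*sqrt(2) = (s - 7*sqrt(2))*(s - 4*sqrt(2))*(s + 2*sqrt(2))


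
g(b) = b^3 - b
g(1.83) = 4.30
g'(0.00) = -1.00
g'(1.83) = 9.05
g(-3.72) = -47.76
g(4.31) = 75.75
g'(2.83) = 23.03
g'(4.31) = 54.73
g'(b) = 3*b^2 - 1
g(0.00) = 0.00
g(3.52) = 40.09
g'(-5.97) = 105.92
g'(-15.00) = 674.00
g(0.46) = -0.36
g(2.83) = 19.84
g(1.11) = 0.26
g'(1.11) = 2.70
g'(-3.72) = 40.52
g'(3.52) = 36.17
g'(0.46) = -0.37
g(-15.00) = -3360.00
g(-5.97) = -206.81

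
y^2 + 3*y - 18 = (y - 3)*(y + 6)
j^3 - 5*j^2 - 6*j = j*(j - 6)*(j + 1)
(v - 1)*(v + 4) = v^2 + 3*v - 4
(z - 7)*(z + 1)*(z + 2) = z^3 - 4*z^2 - 19*z - 14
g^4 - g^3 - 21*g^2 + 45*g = g*(g - 3)^2*(g + 5)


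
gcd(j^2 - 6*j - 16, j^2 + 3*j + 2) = j + 2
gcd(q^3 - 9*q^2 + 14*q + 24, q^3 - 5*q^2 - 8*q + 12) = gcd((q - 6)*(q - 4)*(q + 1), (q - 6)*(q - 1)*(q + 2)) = q - 6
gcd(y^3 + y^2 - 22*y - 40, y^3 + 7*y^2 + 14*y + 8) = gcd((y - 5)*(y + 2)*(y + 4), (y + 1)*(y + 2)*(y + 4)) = y^2 + 6*y + 8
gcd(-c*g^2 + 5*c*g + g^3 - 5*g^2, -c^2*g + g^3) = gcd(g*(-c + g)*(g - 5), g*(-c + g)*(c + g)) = c*g - g^2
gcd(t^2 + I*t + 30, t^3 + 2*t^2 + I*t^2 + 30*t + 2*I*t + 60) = t^2 + I*t + 30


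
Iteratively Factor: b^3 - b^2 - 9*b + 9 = (b + 3)*(b^2 - 4*b + 3) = (b - 3)*(b + 3)*(b - 1)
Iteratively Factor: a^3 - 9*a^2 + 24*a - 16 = (a - 1)*(a^2 - 8*a + 16) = (a - 4)*(a - 1)*(a - 4)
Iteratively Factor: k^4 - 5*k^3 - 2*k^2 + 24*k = (k + 2)*(k^3 - 7*k^2 + 12*k) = k*(k + 2)*(k^2 - 7*k + 12) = k*(k - 3)*(k + 2)*(k - 4)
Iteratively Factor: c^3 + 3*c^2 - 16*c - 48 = (c - 4)*(c^2 + 7*c + 12) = (c - 4)*(c + 3)*(c + 4)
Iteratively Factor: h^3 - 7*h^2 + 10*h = (h)*(h^2 - 7*h + 10) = h*(h - 5)*(h - 2)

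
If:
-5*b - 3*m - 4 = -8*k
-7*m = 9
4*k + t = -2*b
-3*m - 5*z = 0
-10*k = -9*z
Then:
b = 947/875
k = 243/350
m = -9/7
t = -4324/875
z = 27/35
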